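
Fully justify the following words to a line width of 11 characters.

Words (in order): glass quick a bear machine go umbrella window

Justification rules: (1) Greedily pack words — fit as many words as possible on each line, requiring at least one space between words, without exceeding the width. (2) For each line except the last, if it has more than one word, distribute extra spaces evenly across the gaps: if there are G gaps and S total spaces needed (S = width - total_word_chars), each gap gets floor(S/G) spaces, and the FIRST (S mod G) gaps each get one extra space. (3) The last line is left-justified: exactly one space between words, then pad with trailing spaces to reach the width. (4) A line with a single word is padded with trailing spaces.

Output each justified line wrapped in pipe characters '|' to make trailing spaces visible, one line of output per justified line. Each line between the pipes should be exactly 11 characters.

Line 1: ['glass', 'quick'] (min_width=11, slack=0)
Line 2: ['a', 'bear'] (min_width=6, slack=5)
Line 3: ['machine', 'go'] (min_width=10, slack=1)
Line 4: ['umbrella'] (min_width=8, slack=3)
Line 5: ['window'] (min_width=6, slack=5)

Answer: |glass quick|
|a      bear|
|machine  go|
|umbrella   |
|window     |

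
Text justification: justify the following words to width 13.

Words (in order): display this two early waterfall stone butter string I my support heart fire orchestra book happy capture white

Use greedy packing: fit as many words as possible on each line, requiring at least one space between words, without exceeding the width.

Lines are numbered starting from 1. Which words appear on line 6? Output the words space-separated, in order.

Answer: support heart

Derivation:
Line 1: ['display', 'this'] (min_width=12, slack=1)
Line 2: ['two', 'early'] (min_width=9, slack=4)
Line 3: ['waterfall'] (min_width=9, slack=4)
Line 4: ['stone', 'butter'] (min_width=12, slack=1)
Line 5: ['string', 'I', 'my'] (min_width=11, slack=2)
Line 6: ['support', 'heart'] (min_width=13, slack=0)
Line 7: ['fire'] (min_width=4, slack=9)
Line 8: ['orchestra'] (min_width=9, slack=4)
Line 9: ['book', 'happy'] (min_width=10, slack=3)
Line 10: ['capture', 'white'] (min_width=13, slack=0)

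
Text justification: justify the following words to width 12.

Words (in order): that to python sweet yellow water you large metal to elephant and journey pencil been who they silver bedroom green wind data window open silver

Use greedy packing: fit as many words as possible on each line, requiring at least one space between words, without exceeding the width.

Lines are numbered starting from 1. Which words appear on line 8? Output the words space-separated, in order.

Line 1: ['that', 'to'] (min_width=7, slack=5)
Line 2: ['python', 'sweet'] (min_width=12, slack=0)
Line 3: ['yellow', 'water'] (min_width=12, slack=0)
Line 4: ['you', 'large'] (min_width=9, slack=3)
Line 5: ['metal', 'to'] (min_width=8, slack=4)
Line 6: ['elephant', 'and'] (min_width=12, slack=0)
Line 7: ['journey'] (min_width=7, slack=5)
Line 8: ['pencil', 'been'] (min_width=11, slack=1)
Line 9: ['who', 'they'] (min_width=8, slack=4)
Line 10: ['silver'] (min_width=6, slack=6)
Line 11: ['bedroom'] (min_width=7, slack=5)
Line 12: ['green', 'wind'] (min_width=10, slack=2)
Line 13: ['data', 'window'] (min_width=11, slack=1)
Line 14: ['open', 'silver'] (min_width=11, slack=1)

Answer: pencil been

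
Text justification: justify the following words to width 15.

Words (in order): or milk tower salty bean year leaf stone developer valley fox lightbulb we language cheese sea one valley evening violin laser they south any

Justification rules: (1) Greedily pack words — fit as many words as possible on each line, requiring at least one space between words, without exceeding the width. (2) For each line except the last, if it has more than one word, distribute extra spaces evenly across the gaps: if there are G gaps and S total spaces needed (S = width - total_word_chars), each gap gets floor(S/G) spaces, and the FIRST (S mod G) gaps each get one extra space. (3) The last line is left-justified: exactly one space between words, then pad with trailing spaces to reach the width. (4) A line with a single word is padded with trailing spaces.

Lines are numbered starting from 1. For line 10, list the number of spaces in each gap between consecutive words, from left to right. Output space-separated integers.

Answer: 6

Derivation:
Line 1: ['or', 'milk', 'tower'] (min_width=13, slack=2)
Line 2: ['salty', 'bean', 'year'] (min_width=15, slack=0)
Line 3: ['leaf', 'stone'] (min_width=10, slack=5)
Line 4: ['developer'] (min_width=9, slack=6)
Line 5: ['valley', 'fox'] (min_width=10, slack=5)
Line 6: ['lightbulb', 'we'] (min_width=12, slack=3)
Line 7: ['language', 'cheese'] (min_width=15, slack=0)
Line 8: ['sea', 'one', 'valley'] (min_width=14, slack=1)
Line 9: ['evening', 'violin'] (min_width=14, slack=1)
Line 10: ['laser', 'they'] (min_width=10, slack=5)
Line 11: ['south', 'any'] (min_width=9, slack=6)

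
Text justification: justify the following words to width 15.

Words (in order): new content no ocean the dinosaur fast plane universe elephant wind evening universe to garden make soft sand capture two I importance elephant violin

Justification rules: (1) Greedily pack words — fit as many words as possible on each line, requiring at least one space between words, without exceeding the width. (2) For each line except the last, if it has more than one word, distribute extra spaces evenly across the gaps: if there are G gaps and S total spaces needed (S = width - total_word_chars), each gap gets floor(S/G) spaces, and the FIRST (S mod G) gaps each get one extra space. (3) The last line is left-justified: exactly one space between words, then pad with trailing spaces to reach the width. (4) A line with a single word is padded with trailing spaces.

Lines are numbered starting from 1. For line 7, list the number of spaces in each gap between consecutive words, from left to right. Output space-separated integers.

Line 1: ['new', 'content', 'no'] (min_width=14, slack=1)
Line 2: ['ocean', 'the'] (min_width=9, slack=6)
Line 3: ['dinosaur', 'fast'] (min_width=13, slack=2)
Line 4: ['plane', 'universe'] (min_width=14, slack=1)
Line 5: ['elephant', 'wind'] (min_width=13, slack=2)
Line 6: ['evening'] (min_width=7, slack=8)
Line 7: ['universe', 'to'] (min_width=11, slack=4)
Line 8: ['garden', 'make'] (min_width=11, slack=4)
Line 9: ['soft', 'sand'] (min_width=9, slack=6)
Line 10: ['capture', 'two', 'I'] (min_width=13, slack=2)
Line 11: ['importance'] (min_width=10, slack=5)
Line 12: ['elephant', 'violin'] (min_width=15, slack=0)

Answer: 5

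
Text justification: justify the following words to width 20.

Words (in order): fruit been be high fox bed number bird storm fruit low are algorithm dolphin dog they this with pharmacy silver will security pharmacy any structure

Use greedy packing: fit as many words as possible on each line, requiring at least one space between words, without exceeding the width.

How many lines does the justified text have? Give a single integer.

Answer: 8

Derivation:
Line 1: ['fruit', 'been', 'be', 'high'] (min_width=18, slack=2)
Line 2: ['fox', 'bed', 'number', 'bird'] (min_width=19, slack=1)
Line 3: ['storm', 'fruit', 'low', 'are'] (min_width=19, slack=1)
Line 4: ['algorithm', 'dolphin'] (min_width=17, slack=3)
Line 5: ['dog', 'they', 'this', 'with'] (min_width=18, slack=2)
Line 6: ['pharmacy', 'silver', 'will'] (min_width=20, slack=0)
Line 7: ['security', 'pharmacy'] (min_width=17, slack=3)
Line 8: ['any', 'structure'] (min_width=13, slack=7)
Total lines: 8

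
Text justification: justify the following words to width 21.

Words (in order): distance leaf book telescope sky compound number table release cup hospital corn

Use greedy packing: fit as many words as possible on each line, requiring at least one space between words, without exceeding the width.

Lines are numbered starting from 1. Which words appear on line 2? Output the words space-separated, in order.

Answer: telescope sky

Derivation:
Line 1: ['distance', 'leaf', 'book'] (min_width=18, slack=3)
Line 2: ['telescope', 'sky'] (min_width=13, slack=8)
Line 3: ['compound', 'number', 'table'] (min_width=21, slack=0)
Line 4: ['release', 'cup', 'hospital'] (min_width=20, slack=1)
Line 5: ['corn'] (min_width=4, slack=17)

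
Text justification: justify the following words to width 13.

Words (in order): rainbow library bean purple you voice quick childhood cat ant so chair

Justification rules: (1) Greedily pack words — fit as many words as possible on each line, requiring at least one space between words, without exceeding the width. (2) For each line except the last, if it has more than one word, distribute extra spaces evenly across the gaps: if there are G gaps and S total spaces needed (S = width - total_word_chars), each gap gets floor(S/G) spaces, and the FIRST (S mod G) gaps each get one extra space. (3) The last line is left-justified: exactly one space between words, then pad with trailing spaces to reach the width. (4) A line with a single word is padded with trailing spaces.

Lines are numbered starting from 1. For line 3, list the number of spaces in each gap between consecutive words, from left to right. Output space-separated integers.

Answer: 4

Derivation:
Line 1: ['rainbow'] (min_width=7, slack=6)
Line 2: ['library', 'bean'] (min_width=12, slack=1)
Line 3: ['purple', 'you'] (min_width=10, slack=3)
Line 4: ['voice', 'quick'] (min_width=11, slack=2)
Line 5: ['childhood', 'cat'] (min_width=13, slack=0)
Line 6: ['ant', 'so', 'chair'] (min_width=12, slack=1)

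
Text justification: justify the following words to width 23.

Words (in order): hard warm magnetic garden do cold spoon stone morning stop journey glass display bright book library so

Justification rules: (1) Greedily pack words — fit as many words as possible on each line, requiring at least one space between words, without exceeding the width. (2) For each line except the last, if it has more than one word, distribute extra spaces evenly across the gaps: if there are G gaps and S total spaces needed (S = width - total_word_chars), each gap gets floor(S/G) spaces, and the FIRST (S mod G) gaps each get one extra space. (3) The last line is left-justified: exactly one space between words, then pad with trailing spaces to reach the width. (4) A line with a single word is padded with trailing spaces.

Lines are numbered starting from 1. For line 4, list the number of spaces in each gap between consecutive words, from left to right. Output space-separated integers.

Answer: 2 2

Derivation:
Line 1: ['hard', 'warm', 'magnetic'] (min_width=18, slack=5)
Line 2: ['garden', 'do', 'cold', 'spoon'] (min_width=20, slack=3)
Line 3: ['stone', 'morning', 'stop'] (min_width=18, slack=5)
Line 4: ['journey', 'glass', 'display'] (min_width=21, slack=2)
Line 5: ['bright', 'book', 'library', 'so'] (min_width=22, slack=1)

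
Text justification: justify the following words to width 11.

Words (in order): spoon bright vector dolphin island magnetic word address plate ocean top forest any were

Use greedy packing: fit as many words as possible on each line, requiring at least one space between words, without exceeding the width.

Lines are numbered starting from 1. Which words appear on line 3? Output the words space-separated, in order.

Line 1: ['spoon'] (min_width=5, slack=6)
Line 2: ['bright'] (min_width=6, slack=5)
Line 3: ['vector'] (min_width=6, slack=5)
Line 4: ['dolphin'] (min_width=7, slack=4)
Line 5: ['island'] (min_width=6, slack=5)
Line 6: ['magnetic'] (min_width=8, slack=3)
Line 7: ['word'] (min_width=4, slack=7)
Line 8: ['address'] (min_width=7, slack=4)
Line 9: ['plate', 'ocean'] (min_width=11, slack=0)
Line 10: ['top', 'forest'] (min_width=10, slack=1)
Line 11: ['any', 'were'] (min_width=8, slack=3)

Answer: vector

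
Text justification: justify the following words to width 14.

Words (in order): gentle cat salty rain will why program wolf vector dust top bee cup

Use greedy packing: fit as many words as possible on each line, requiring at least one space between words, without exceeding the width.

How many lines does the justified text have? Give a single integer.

Answer: 6

Derivation:
Line 1: ['gentle', 'cat'] (min_width=10, slack=4)
Line 2: ['salty', 'rain'] (min_width=10, slack=4)
Line 3: ['will', 'why'] (min_width=8, slack=6)
Line 4: ['program', 'wolf'] (min_width=12, slack=2)
Line 5: ['vector', 'dust'] (min_width=11, slack=3)
Line 6: ['top', 'bee', 'cup'] (min_width=11, slack=3)
Total lines: 6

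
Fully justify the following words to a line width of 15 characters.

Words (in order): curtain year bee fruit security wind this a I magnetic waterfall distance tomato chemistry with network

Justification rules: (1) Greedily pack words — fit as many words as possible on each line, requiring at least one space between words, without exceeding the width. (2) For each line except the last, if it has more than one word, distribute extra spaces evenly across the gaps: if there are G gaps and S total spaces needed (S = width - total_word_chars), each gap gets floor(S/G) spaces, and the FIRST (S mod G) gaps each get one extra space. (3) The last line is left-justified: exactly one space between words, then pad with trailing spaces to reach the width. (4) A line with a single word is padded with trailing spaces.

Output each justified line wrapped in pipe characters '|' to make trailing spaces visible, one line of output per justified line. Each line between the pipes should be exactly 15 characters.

Line 1: ['curtain', 'year'] (min_width=12, slack=3)
Line 2: ['bee', 'fruit'] (min_width=9, slack=6)
Line 3: ['security', 'wind'] (min_width=13, slack=2)
Line 4: ['this', 'a', 'I'] (min_width=8, slack=7)
Line 5: ['magnetic'] (min_width=8, slack=7)
Line 6: ['waterfall'] (min_width=9, slack=6)
Line 7: ['distance', 'tomato'] (min_width=15, slack=0)
Line 8: ['chemistry', 'with'] (min_width=14, slack=1)
Line 9: ['network'] (min_width=7, slack=8)

Answer: |curtain    year|
|bee       fruit|
|security   wind|
|this     a    I|
|magnetic       |
|waterfall      |
|distance tomato|
|chemistry  with|
|network        |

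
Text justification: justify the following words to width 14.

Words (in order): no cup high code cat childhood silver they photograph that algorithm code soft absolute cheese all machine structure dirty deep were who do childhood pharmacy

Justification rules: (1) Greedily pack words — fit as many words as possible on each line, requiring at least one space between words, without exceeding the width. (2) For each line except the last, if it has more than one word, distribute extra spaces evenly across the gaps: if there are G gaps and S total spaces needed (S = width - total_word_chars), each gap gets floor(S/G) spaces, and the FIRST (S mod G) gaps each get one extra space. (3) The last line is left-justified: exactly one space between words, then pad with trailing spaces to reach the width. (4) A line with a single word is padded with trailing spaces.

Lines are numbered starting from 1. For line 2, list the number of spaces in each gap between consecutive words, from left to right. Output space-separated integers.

Line 1: ['no', 'cup', 'high'] (min_width=11, slack=3)
Line 2: ['code', 'cat'] (min_width=8, slack=6)
Line 3: ['childhood'] (min_width=9, slack=5)
Line 4: ['silver', 'they'] (min_width=11, slack=3)
Line 5: ['photograph'] (min_width=10, slack=4)
Line 6: ['that', 'algorithm'] (min_width=14, slack=0)
Line 7: ['code', 'soft'] (min_width=9, slack=5)
Line 8: ['absolute'] (min_width=8, slack=6)
Line 9: ['cheese', 'all'] (min_width=10, slack=4)
Line 10: ['machine'] (min_width=7, slack=7)
Line 11: ['structure'] (min_width=9, slack=5)
Line 12: ['dirty', 'deep'] (min_width=10, slack=4)
Line 13: ['were', 'who', 'do'] (min_width=11, slack=3)
Line 14: ['childhood'] (min_width=9, slack=5)
Line 15: ['pharmacy'] (min_width=8, slack=6)

Answer: 7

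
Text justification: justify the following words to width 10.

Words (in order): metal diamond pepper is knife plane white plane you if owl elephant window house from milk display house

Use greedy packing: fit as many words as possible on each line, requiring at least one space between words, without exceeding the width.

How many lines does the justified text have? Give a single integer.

Line 1: ['metal'] (min_width=5, slack=5)
Line 2: ['diamond'] (min_width=7, slack=3)
Line 3: ['pepper', 'is'] (min_width=9, slack=1)
Line 4: ['knife'] (min_width=5, slack=5)
Line 5: ['plane'] (min_width=5, slack=5)
Line 6: ['white'] (min_width=5, slack=5)
Line 7: ['plane', 'you'] (min_width=9, slack=1)
Line 8: ['if', 'owl'] (min_width=6, slack=4)
Line 9: ['elephant'] (min_width=8, slack=2)
Line 10: ['window'] (min_width=6, slack=4)
Line 11: ['house', 'from'] (min_width=10, slack=0)
Line 12: ['milk'] (min_width=4, slack=6)
Line 13: ['display'] (min_width=7, slack=3)
Line 14: ['house'] (min_width=5, slack=5)
Total lines: 14

Answer: 14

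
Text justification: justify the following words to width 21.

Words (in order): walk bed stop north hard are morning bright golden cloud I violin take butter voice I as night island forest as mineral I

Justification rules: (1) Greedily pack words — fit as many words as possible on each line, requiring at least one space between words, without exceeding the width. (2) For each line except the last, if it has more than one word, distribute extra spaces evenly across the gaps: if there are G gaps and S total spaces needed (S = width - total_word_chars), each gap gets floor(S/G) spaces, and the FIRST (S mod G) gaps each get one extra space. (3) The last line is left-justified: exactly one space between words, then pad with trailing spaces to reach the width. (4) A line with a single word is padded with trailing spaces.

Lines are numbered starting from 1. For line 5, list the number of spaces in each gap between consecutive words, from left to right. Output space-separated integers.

Answer: 3 3 2

Derivation:
Line 1: ['walk', 'bed', 'stop', 'north'] (min_width=19, slack=2)
Line 2: ['hard', 'are', 'morning'] (min_width=16, slack=5)
Line 3: ['bright', 'golden', 'cloud', 'I'] (min_width=21, slack=0)
Line 4: ['violin', 'take', 'butter'] (min_width=18, slack=3)
Line 5: ['voice', 'I', 'as', 'night'] (min_width=16, slack=5)
Line 6: ['island', 'forest', 'as'] (min_width=16, slack=5)
Line 7: ['mineral', 'I'] (min_width=9, slack=12)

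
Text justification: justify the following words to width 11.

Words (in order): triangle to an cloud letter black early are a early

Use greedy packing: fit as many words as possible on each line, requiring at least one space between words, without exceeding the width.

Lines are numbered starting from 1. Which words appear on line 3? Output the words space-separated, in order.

Answer: letter

Derivation:
Line 1: ['triangle', 'to'] (min_width=11, slack=0)
Line 2: ['an', 'cloud'] (min_width=8, slack=3)
Line 3: ['letter'] (min_width=6, slack=5)
Line 4: ['black', 'early'] (min_width=11, slack=0)
Line 5: ['are', 'a', 'early'] (min_width=11, slack=0)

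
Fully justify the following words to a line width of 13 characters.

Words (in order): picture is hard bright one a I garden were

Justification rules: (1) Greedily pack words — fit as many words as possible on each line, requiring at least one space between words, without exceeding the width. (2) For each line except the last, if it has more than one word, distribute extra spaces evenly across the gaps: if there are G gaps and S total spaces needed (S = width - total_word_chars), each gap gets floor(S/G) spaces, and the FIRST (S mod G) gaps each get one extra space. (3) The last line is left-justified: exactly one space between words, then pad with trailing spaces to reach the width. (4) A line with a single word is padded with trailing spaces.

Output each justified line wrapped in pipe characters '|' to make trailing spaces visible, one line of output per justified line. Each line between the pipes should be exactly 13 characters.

Answer: |picture    is|
|hard   bright|
|one    a    I|
|garden were  |

Derivation:
Line 1: ['picture', 'is'] (min_width=10, slack=3)
Line 2: ['hard', 'bright'] (min_width=11, slack=2)
Line 3: ['one', 'a', 'I'] (min_width=7, slack=6)
Line 4: ['garden', 'were'] (min_width=11, slack=2)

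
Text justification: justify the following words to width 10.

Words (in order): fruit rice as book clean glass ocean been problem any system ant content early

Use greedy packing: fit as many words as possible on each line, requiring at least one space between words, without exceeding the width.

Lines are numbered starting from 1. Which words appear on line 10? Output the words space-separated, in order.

Answer: early

Derivation:
Line 1: ['fruit', 'rice'] (min_width=10, slack=0)
Line 2: ['as', 'book'] (min_width=7, slack=3)
Line 3: ['clean'] (min_width=5, slack=5)
Line 4: ['glass'] (min_width=5, slack=5)
Line 5: ['ocean', 'been'] (min_width=10, slack=0)
Line 6: ['problem'] (min_width=7, slack=3)
Line 7: ['any', 'system'] (min_width=10, slack=0)
Line 8: ['ant'] (min_width=3, slack=7)
Line 9: ['content'] (min_width=7, slack=3)
Line 10: ['early'] (min_width=5, slack=5)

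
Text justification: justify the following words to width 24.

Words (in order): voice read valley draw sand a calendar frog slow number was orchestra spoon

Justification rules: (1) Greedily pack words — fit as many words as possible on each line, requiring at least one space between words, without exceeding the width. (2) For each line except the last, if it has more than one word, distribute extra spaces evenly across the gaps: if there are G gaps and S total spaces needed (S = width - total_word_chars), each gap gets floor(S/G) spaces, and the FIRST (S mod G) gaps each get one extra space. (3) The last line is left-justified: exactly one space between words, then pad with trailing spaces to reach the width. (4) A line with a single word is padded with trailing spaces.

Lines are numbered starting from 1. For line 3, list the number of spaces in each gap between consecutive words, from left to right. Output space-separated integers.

Line 1: ['voice', 'read', 'valley', 'draw'] (min_width=22, slack=2)
Line 2: ['sand', 'a', 'calendar', 'frog'] (min_width=20, slack=4)
Line 3: ['slow', 'number', 'was'] (min_width=15, slack=9)
Line 4: ['orchestra', 'spoon'] (min_width=15, slack=9)

Answer: 6 5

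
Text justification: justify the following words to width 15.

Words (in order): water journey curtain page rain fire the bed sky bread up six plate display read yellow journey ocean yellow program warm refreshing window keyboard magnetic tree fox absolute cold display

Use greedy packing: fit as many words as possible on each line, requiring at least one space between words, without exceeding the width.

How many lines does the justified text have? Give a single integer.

Line 1: ['water', 'journey'] (min_width=13, slack=2)
Line 2: ['curtain', 'page'] (min_width=12, slack=3)
Line 3: ['rain', 'fire', 'the'] (min_width=13, slack=2)
Line 4: ['bed', 'sky', 'bread'] (min_width=13, slack=2)
Line 5: ['up', 'six', 'plate'] (min_width=12, slack=3)
Line 6: ['display', 'read'] (min_width=12, slack=3)
Line 7: ['yellow', 'journey'] (min_width=14, slack=1)
Line 8: ['ocean', 'yellow'] (min_width=12, slack=3)
Line 9: ['program', 'warm'] (min_width=12, slack=3)
Line 10: ['refreshing'] (min_width=10, slack=5)
Line 11: ['window', 'keyboard'] (min_width=15, slack=0)
Line 12: ['magnetic', 'tree'] (min_width=13, slack=2)
Line 13: ['fox', 'absolute'] (min_width=12, slack=3)
Line 14: ['cold', 'display'] (min_width=12, slack=3)
Total lines: 14

Answer: 14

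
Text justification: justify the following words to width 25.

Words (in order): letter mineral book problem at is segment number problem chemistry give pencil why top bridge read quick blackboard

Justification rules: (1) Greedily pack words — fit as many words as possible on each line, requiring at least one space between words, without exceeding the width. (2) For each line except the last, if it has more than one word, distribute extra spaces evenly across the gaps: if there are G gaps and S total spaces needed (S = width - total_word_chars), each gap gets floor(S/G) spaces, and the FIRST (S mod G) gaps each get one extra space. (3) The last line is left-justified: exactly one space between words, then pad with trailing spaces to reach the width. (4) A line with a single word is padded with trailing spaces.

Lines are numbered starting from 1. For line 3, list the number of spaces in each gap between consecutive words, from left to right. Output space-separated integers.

Line 1: ['letter', 'mineral', 'book'] (min_width=19, slack=6)
Line 2: ['problem', 'at', 'is', 'segment'] (min_width=21, slack=4)
Line 3: ['number', 'problem', 'chemistry'] (min_width=24, slack=1)
Line 4: ['give', 'pencil', 'why', 'top'] (min_width=19, slack=6)
Line 5: ['bridge', 'read', 'quick'] (min_width=17, slack=8)
Line 6: ['blackboard'] (min_width=10, slack=15)

Answer: 2 1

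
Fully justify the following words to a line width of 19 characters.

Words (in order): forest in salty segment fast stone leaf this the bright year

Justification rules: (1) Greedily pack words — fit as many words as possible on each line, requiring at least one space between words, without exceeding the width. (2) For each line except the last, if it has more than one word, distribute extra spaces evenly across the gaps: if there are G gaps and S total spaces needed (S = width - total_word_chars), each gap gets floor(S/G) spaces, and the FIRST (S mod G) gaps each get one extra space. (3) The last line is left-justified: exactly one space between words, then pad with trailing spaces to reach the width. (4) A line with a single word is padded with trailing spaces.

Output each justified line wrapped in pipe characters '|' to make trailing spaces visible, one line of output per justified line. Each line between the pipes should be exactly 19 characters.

Answer: |forest   in   salty|
|segment  fast stone|
|leaf    this    the|
|bright year        |

Derivation:
Line 1: ['forest', 'in', 'salty'] (min_width=15, slack=4)
Line 2: ['segment', 'fast', 'stone'] (min_width=18, slack=1)
Line 3: ['leaf', 'this', 'the'] (min_width=13, slack=6)
Line 4: ['bright', 'year'] (min_width=11, slack=8)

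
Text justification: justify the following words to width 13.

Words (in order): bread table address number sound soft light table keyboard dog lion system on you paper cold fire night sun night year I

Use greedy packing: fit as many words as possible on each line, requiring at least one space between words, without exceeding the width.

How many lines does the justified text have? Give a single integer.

Line 1: ['bread', 'table'] (min_width=11, slack=2)
Line 2: ['address'] (min_width=7, slack=6)
Line 3: ['number', 'sound'] (min_width=12, slack=1)
Line 4: ['soft', 'light'] (min_width=10, slack=3)
Line 5: ['table'] (min_width=5, slack=8)
Line 6: ['keyboard', 'dog'] (min_width=12, slack=1)
Line 7: ['lion', 'system'] (min_width=11, slack=2)
Line 8: ['on', 'you', 'paper'] (min_width=12, slack=1)
Line 9: ['cold', 'fire'] (min_width=9, slack=4)
Line 10: ['night', 'sun'] (min_width=9, slack=4)
Line 11: ['night', 'year', 'I'] (min_width=12, slack=1)
Total lines: 11

Answer: 11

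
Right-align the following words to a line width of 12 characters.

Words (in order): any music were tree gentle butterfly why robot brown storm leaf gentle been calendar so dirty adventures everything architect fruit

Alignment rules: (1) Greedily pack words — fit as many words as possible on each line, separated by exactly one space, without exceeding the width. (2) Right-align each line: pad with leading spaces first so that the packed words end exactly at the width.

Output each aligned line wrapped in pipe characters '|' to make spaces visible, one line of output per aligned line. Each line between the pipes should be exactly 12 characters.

Line 1: ['any', 'music'] (min_width=9, slack=3)
Line 2: ['were', 'tree'] (min_width=9, slack=3)
Line 3: ['gentle'] (min_width=6, slack=6)
Line 4: ['butterfly'] (min_width=9, slack=3)
Line 5: ['why', 'robot'] (min_width=9, slack=3)
Line 6: ['brown', 'storm'] (min_width=11, slack=1)
Line 7: ['leaf', 'gentle'] (min_width=11, slack=1)
Line 8: ['been'] (min_width=4, slack=8)
Line 9: ['calendar', 'so'] (min_width=11, slack=1)
Line 10: ['dirty'] (min_width=5, slack=7)
Line 11: ['adventures'] (min_width=10, slack=2)
Line 12: ['everything'] (min_width=10, slack=2)
Line 13: ['architect'] (min_width=9, slack=3)
Line 14: ['fruit'] (min_width=5, slack=7)

Answer: |   any music|
|   were tree|
|      gentle|
|   butterfly|
|   why robot|
| brown storm|
| leaf gentle|
|        been|
| calendar so|
|       dirty|
|  adventures|
|  everything|
|   architect|
|       fruit|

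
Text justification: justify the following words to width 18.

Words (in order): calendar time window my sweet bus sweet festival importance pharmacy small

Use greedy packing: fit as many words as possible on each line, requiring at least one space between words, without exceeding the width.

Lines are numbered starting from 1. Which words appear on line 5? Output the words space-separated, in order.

Line 1: ['calendar', 'time'] (min_width=13, slack=5)
Line 2: ['window', 'my', 'sweet'] (min_width=15, slack=3)
Line 3: ['bus', 'sweet', 'festival'] (min_width=18, slack=0)
Line 4: ['importance'] (min_width=10, slack=8)
Line 5: ['pharmacy', 'small'] (min_width=14, slack=4)

Answer: pharmacy small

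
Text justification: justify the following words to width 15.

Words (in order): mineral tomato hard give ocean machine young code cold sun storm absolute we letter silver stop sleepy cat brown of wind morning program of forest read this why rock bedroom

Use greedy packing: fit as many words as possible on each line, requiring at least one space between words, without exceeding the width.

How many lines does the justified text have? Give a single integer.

Answer: 13

Derivation:
Line 1: ['mineral', 'tomato'] (min_width=14, slack=1)
Line 2: ['hard', 'give', 'ocean'] (min_width=15, slack=0)
Line 3: ['machine', 'young'] (min_width=13, slack=2)
Line 4: ['code', 'cold', 'sun'] (min_width=13, slack=2)
Line 5: ['storm', 'absolute'] (min_width=14, slack=1)
Line 6: ['we', 'letter'] (min_width=9, slack=6)
Line 7: ['silver', 'stop'] (min_width=11, slack=4)
Line 8: ['sleepy', 'cat'] (min_width=10, slack=5)
Line 9: ['brown', 'of', 'wind'] (min_width=13, slack=2)
Line 10: ['morning', 'program'] (min_width=15, slack=0)
Line 11: ['of', 'forest', 'read'] (min_width=14, slack=1)
Line 12: ['this', 'why', 'rock'] (min_width=13, slack=2)
Line 13: ['bedroom'] (min_width=7, slack=8)
Total lines: 13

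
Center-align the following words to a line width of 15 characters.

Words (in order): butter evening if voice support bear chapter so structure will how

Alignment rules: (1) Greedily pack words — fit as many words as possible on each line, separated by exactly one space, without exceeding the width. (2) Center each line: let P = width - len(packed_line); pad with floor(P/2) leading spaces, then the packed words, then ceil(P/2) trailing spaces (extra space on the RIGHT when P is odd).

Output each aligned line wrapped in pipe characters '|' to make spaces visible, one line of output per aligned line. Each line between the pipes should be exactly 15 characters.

Line 1: ['butter', 'evening'] (min_width=14, slack=1)
Line 2: ['if', 'voice'] (min_width=8, slack=7)
Line 3: ['support', 'bear'] (min_width=12, slack=3)
Line 4: ['chapter', 'so'] (min_width=10, slack=5)
Line 5: ['structure', 'will'] (min_width=14, slack=1)
Line 6: ['how'] (min_width=3, slack=12)

Answer: |butter evening |
|   if voice    |
| support bear  |
|  chapter so   |
|structure will |
|      how      |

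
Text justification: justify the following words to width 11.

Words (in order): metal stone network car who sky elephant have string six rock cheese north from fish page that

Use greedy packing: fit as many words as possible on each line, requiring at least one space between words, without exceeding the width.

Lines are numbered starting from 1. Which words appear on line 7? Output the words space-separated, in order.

Line 1: ['metal', 'stone'] (min_width=11, slack=0)
Line 2: ['network', 'car'] (min_width=11, slack=0)
Line 3: ['who', 'sky'] (min_width=7, slack=4)
Line 4: ['elephant'] (min_width=8, slack=3)
Line 5: ['have', 'string'] (min_width=11, slack=0)
Line 6: ['six', 'rock'] (min_width=8, slack=3)
Line 7: ['cheese'] (min_width=6, slack=5)
Line 8: ['north', 'from'] (min_width=10, slack=1)
Line 9: ['fish', 'page'] (min_width=9, slack=2)
Line 10: ['that'] (min_width=4, slack=7)

Answer: cheese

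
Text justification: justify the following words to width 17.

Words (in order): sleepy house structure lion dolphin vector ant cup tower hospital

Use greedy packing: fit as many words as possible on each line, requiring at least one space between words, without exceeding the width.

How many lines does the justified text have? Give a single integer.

Line 1: ['sleepy', 'house'] (min_width=12, slack=5)
Line 2: ['structure', 'lion'] (min_width=14, slack=3)
Line 3: ['dolphin', 'vector'] (min_width=14, slack=3)
Line 4: ['ant', 'cup', 'tower'] (min_width=13, slack=4)
Line 5: ['hospital'] (min_width=8, slack=9)
Total lines: 5

Answer: 5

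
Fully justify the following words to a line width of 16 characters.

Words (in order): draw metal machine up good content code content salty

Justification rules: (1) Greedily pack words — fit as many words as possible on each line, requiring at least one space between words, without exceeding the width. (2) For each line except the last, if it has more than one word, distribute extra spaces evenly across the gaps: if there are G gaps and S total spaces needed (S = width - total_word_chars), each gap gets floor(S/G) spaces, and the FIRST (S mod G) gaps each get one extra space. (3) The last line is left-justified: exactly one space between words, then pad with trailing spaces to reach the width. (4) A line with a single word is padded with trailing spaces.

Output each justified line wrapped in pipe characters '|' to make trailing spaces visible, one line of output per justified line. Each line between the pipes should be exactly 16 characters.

Answer: |draw       metal|
|machine  up good|
|content     code|
|content salty   |

Derivation:
Line 1: ['draw', 'metal'] (min_width=10, slack=6)
Line 2: ['machine', 'up', 'good'] (min_width=15, slack=1)
Line 3: ['content', 'code'] (min_width=12, slack=4)
Line 4: ['content', 'salty'] (min_width=13, slack=3)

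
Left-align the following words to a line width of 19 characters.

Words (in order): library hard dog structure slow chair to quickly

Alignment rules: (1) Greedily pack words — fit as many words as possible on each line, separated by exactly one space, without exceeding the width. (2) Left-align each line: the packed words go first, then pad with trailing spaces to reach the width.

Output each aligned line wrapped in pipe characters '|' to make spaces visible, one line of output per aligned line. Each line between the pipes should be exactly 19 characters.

Line 1: ['library', 'hard', 'dog'] (min_width=16, slack=3)
Line 2: ['structure', 'slow'] (min_width=14, slack=5)
Line 3: ['chair', 'to', 'quickly'] (min_width=16, slack=3)

Answer: |library hard dog   |
|structure slow     |
|chair to quickly   |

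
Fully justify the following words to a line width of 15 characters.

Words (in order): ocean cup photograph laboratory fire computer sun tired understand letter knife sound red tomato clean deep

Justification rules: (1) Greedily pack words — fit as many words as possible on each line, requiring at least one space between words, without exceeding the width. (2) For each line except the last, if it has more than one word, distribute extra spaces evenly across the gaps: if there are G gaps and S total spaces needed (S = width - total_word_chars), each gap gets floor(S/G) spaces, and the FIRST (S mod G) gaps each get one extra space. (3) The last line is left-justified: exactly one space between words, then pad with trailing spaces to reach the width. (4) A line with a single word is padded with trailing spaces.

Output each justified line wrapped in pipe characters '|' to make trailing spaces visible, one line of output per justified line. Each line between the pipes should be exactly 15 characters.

Line 1: ['ocean', 'cup'] (min_width=9, slack=6)
Line 2: ['photograph'] (min_width=10, slack=5)
Line 3: ['laboratory', 'fire'] (min_width=15, slack=0)
Line 4: ['computer', 'sun'] (min_width=12, slack=3)
Line 5: ['tired'] (min_width=5, slack=10)
Line 6: ['understand'] (min_width=10, slack=5)
Line 7: ['letter', 'knife'] (min_width=12, slack=3)
Line 8: ['sound', 'red'] (min_width=9, slack=6)
Line 9: ['tomato', 'clean'] (min_width=12, slack=3)
Line 10: ['deep'] (min_width=4, slack=11)

Answer: |ocean       cup|
|photograph     |
|laboratory fire|
|computer    sun|
|tired          |
|understand     |
|letter    knife|
|sound       red|
|tomato    clean|
|deep           |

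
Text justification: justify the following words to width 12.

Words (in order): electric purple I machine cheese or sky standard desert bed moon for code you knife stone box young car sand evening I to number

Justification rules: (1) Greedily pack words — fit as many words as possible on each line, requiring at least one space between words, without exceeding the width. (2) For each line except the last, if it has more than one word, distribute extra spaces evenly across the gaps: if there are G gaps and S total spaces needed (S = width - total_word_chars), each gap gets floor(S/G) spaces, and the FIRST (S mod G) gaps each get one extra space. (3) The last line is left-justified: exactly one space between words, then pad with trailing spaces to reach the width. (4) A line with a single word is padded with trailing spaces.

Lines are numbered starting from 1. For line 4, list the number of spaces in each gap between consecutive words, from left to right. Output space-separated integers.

Line 1: ['electric'] (min_width=8, slack=4)
Line 2: ['purple', 'I'] (min_width=8, slack=4)
Line 3: ['machine'] (min_width=7, slack=5)
Line 4: ['cheese', 'or'] (min_width=9, slack=3)
Line 5: ['sky', 'standard'] (min_width=12, slack=0)
Line 6: ['desert', 'bed'] (min_width=10, slack=2)
Line 7: ['moon', 'for'] (min_width=8, slack=4)
Line 8: ['code', 'you'] (min_width=8, slack=4)
Line 9: ['knife', 'stone'] (min_width=11, slack=1)
Line 10: ['box', 'young'] (min_width=9, slack=3)
Line 11: ['car', 'sand'] (min_width=8, slack=4)
Line 12: ['evening', 'I', 'to'] (min_width=12, slack=0)
Line 13: ['number'] (min_width=6, slack=6)

Answer: 4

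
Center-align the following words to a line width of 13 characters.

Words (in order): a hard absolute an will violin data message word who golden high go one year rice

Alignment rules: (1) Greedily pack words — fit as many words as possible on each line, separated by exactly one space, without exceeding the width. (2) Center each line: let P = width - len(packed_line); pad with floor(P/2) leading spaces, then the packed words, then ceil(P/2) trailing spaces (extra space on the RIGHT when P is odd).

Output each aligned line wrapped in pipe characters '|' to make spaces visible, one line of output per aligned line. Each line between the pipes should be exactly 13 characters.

Line 1: ['a', 'hard'] (min_width=6, slack=7)
Line 2: ['absolute', 'an'] (min_width=11, slack=2)
Line 3: ['will', 'violin'] (min_width=11, slack=2)
Line 4: ['data', 'message'] (min_width=12, slack=1)
Line 5: ['word', 'who'] (min_width=8, slack=5)
Line 6: ['golden', 'high'] (min_width=11, slack=2)
Line 7: ['go', 'one', 'year'] (min_width=11, slack=2)
Line 8: ['rice'] (min_width=4, slack=9)

Answer: |   a hard    |
| absolute an |
| will violin |
|data message |
|  word who   |
| golden high |
| go one year |
|    rice     |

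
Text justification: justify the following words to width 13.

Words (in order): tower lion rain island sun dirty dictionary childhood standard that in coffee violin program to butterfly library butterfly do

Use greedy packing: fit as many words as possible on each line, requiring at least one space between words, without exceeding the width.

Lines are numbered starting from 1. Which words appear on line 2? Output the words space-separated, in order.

Line 1: ['tower', 'lion'] (min_width=10, slack=3)
Line 2: ['rain', 'island'] (min_width=11, slack=2)
Line 3: ['sun', 'dirty'] (min_width=9, slack=4)
Line 4: ['dictionary'] (min_width=10, slack=3)
Line 5: ['childhood'] (min_width=9, slack=4)
Line 6: ['standard', 'that'] (min_width=13, slack=0)
Line 7: ['in', 'coffee'] (min_width=9, slack=4)
Line 8: ['violin'] (min_width=6, slack=7)
Line 9: ['program', 'to'] (min_width=10, slack=3)
Line 10: ['butterfly'] (min_width=9, slack=4)
Line 11: ['library'] (min_width=7, slack=6)
Line 12: ['butterfly', 'do'] (min_width=12, slack=1)

Answer: rain island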